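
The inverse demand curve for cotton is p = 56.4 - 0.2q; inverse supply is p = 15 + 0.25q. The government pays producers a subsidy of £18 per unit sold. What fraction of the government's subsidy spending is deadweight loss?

Pre-subsidy: 56.4 - 0.2q = 15 + 0.25q gives q* = 92 and p* = 38.
With the subsidy, sellers receive ps = pb + 18 for each unit, where pb is the price buyers pay.
On the curves, pb = 56.4 - 0.2q and ps = 15 + 0.25q; the wedge ps − pb = 18 gives 15 + 0.25q − (56.4 - 0.2q) = 18, so q' = 132.
Then pb = 56.4 − 0.2·132 = 30 and ps = 15 + 0.25·132 = 48.
ΔCS = ½(92 + 132)(38 − 30) = 896; ΔPS = ½(92 + 132)(48 − 38) = 1120.
Government spending = 18 × 132 = 2376.
DWL = ½ × 18 × (132 − 92) = 360; fraction = 360 / 2376 = 5/33.

DWL / government spending = 5/33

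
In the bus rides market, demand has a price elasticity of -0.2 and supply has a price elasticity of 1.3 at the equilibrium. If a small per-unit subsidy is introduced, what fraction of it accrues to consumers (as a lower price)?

Consumer share = 13/15

For a small subsidy around the equilibrium, the benefit split depends on the relative slopes, which at a point are proportional to the elasticities.
Buyer share = εs/(εs + |εd|) = 1.3/(1.3 + 0.2) = 13/15; seller share = |εd|/(εs + |εd|) = 2/15.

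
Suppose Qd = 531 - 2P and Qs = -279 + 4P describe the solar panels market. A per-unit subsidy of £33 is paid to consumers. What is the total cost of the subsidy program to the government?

Pre-subsidy: 531 - 2P = -279 + 4P gives P* = 135, Q* = 261.
With the rebate, buyers effectively pay Pb = Ps − 33, where Ps is the price sellers receive.
Demand in terms of Ps becomes Qd = 531 − 2(Ps − 33) = 597 - 2Ps. Setting this equal to supply: 597 - 2Ps = -279 + 4Ps, so Ps = 146.
Buyers pay Pb = 146 − 33 = 113; Q' = -279 + 4·146 = 305.
Government outlay = subsidy × quantity = 33 × 305 = 10065.

Government cost = £10065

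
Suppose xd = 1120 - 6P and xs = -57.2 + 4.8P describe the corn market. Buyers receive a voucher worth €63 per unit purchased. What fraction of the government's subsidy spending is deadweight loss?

Pre-subsidy: 1120 - 6P = -57.2 + 4.8P gives P* = 109, x* = 466.
With the rebate, buyers effectively pay Pb = Ps − 63, where Ps is the price sellers receive.
Demand in terms of Ps becomes xd = 1120 − 6(Ps − 63) = 1498 - 6Ps. Setting this equal to supply: 1498 - 6Ps = -57.2 + 4.8Ps, so Ps = 144.
Buyers pay Pb = 144 − 63 = 81; x' = -57.2 + 4.8·144 = 634.
ΔCS = ½(466 + 634)(109 − 81) = 15400; ΔPS = ½(466 + 634)(144 − 109) = 19250.
Government spending = 63 × 634 = 39942.
DWL = ½ × 63 × (634 − 466) = 5292; fraction = 5292 / 39942 = 42/317.

DWL / government spending = 42/317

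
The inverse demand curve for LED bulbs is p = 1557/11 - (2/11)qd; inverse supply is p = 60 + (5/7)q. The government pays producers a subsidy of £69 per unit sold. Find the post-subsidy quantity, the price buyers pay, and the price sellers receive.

Pre-subsidy: 1557/11 - (2/11)q = 60 + (5/7)q gives q* = 91 and p* = 125.
With the subsidy, sellers receive ps = pb + 69 for each unit, where pb is the price buyers pay.
On the curves, pb = 1557/11 - (2/11)q and ps = 60 + (5/7)q; the wedge ps − pb = 69 gives 60 + (5/7)q − (1557/11 - (2/11)q) = 69, so q' = 168.
Then pb = 1557/11 − (2/11)·168 = 111 and ps = 60 + (5/7)·168 = 180.

q' = 168; buyers pay £111; sellers receive £180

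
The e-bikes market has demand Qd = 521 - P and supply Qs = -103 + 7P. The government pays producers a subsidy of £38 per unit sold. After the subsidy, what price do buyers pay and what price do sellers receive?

Buyers pay £44.75; sellers receive £82.75

Pre-subsidy: 521 - P = -103 + 7P gives P* = 78, Q* = 443.
With the subsidy, sellers receive Ps = Pb + 38 for each unit, where Pb is the price buyers pay.
Supply in terms of Pb becomes Qs = -103 + 7(Pb + 38) = 163 + 7Pb. Setting this equal to demand: 521 - Pb = 163 + 7Pb, so Pb = 44.75.
Sellers receive Ps = 44.75 + 38 = 82.75; Q' = 521 − 1·44.75 = 476.25.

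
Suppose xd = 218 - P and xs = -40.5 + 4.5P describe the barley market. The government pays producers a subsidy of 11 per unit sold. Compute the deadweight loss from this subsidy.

Deadweight loss = 49.5

Pre-subsidy: 218 - P = -40.5 + 4.5P gives P* = 47, x* = 171.
With the subsidy, sellers receive Ps = Pb + 11 for each unit, where Pb is the price buyers pay.
Supply in terms of Pb becomes xs = -40.5 + 4.5(Pb + 11) = 9 + 4.5Pb. Setting this equal to demand: 218 - Pb = 9 + 4.5Pb, so Pb = 38.
Sellers receive Ps = 38 + 11 = 49; x' = 218 − 1·38 = 180.
The subsidy expands output by 180 − 171 = 9 past the efficient level; on those units the gap between marginal cost and willingness to pay runs from 0 up to 11.
DWL = ½ × 11 × 9 = 49.5.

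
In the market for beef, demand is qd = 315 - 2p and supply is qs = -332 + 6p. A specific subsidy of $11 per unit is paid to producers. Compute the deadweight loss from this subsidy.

Pre-subsidy: 315 - 2p = -332 + 6p gives p* = 80.875, q* = 153.25.
With the subsidy, sellers receive ps = pb + 11 for each unit, where pb is the price buyers pay.
Supply in terms of pb becomes qs = -332 + 6(pb + 11) = -266 + 6pb. Setting this equal to demand: 315 - 2pb = -266 + 6pb, so pb = 72.625.
Sellers receive ps = 72.625 + 11 = 83.625; q' = 315 − 2·72.625 = 169.75.
The subsidy expands output by 169.75 − 153.25 = 16.5 past the efficient level; on those units the gap between marginal cost and willingness to pay runs from 0 up to 11.
DWL = ½ × 11 × 16.5 = 90.75.

Deadweight loss = $90.75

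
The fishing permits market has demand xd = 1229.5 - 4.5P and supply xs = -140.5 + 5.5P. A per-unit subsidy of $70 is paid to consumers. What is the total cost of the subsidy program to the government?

Pre-subsidy: 1229.5 - 4.5P = -140.5 + 5.5P gives P* = 137, x* = 613.
With the rebate, buyers effectively pay Pb = Ps − 70, where Ps is the price sellers receive.
Demand in terms of Ps becomes xd = 1229.5 − 4.5(Ps − 70) = 1544.5 - 4.5Ps. Setting this equal to supply: 1544.5 - 4.5Ps = -140.5 + 5.5Ps, so Ps = 168.5.
Buyers pay Pb = 168.5 − 70 = 98.5; x' = -140.5 + 5.5·168.5 = 786.25.
Government outlay = subsidy × quantity = 70 × 786.25 = 55037.5.

Government cost = $55037.5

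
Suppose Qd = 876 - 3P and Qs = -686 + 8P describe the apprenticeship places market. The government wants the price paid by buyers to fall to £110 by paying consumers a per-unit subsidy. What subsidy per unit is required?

Required subsidy s = £44 per unit

At a buyer price of 110, quantity demanded is 876 − 3·110 = 546.
Sellers supply 546 only when they receive Ps with -686 + 8·Ps = 546, i.e. Ps = 154.
s = Ps − Pb = 154 − 110 = 44.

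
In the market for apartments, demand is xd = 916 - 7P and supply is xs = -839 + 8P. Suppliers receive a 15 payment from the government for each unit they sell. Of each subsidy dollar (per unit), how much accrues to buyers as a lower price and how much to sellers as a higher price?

Buyers gain 8 per unit; sellers gain 7 per unit

Pre-subsidy: 916 - 7P = -839 + 8P gives P* = 117, x* = 97.
With the subsidy, sellers receive Ps = Pb + 15 for each unit, where Pb is the price buyers pay.
Supply in terms of Pb becomes xs = -839 + 8(Pb + 15) = -719 + 8Pb. Setting this equal to demand: 916 - 7Pb = -719 + 8Pb, so Pb = 109.
Sellers receive Ps = 109 + 15 = 124; x' = 916 − 7·109 = 153.
Buyers' price falls by P* − Pb = 117 − 109 = 8; sellers' price rises by Ps − P* = 124 − 117 = 7.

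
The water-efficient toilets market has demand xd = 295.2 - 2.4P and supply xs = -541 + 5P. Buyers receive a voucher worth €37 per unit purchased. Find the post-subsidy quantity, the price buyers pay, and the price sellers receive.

x' = 84; buyers pay €88; sellers receive €125

Pre-subsidy: 295.2 - 2.4P = -541 + 5P gives P* = 113, x* = 24.
With the rebate, buyers effectively pay Pb = Ps − 37, where Ps is the price sellers receive.
Demand in terms of Ps becomes xd = 295.2 − 2.4(Ps − 37) = 384 - 2.4Ps. Setting this equal to supply: 384 - 2.4Ps = -541 + 5Ps, so Ps = 125.
Buyers pay Pb = 125 − 37 = 88; x' = -541 + 5·125 = 84.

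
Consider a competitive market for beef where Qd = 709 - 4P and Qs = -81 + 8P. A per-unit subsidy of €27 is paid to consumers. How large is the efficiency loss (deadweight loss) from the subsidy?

Deadweight loss = €972

Pre-subsidy: 709 - 4P = -81 + 8P gives P* = 395/6, Q* = 1337/3.
With the rebate, buyers effectively pay Pb = Ps − 27, where Ps is the price sellers receive.
Demand in terms of Ps becomes Qd = 709 − 4(Ps − 27) = 817 - 4Ps. Setting this equal to supply: 817 - 4Ps = -81 + 8Ps, so Ps = 449/6.
Buyers pay Pb = 449/6 − 27 = 287/6; Q' = -81 + 8·(449/6) = 1553/3.
The subsidy expands output by 1553/3 − 1337/3 = 72 past the efficient level; on those units the gap between marginal cost and willingness to pay runs from 0 up to 27.
DWL = ½ × 27 × 72 = 972.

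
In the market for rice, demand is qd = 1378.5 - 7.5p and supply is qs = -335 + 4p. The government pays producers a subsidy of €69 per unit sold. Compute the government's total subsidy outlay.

Government cost = €30429

Pre-subsidy: 1378.5 - 7.5p = -335 + 4p gives p* = 149, q* = 261.
With the subsidy, sellers receive ps = pb + 69 for each unit, where pb is the price buyers pay.
Supply in terms of pb becomes qs = -335 + 4(pb + 69) = -59 + 4pb. Setting this equal to demand: 1378.5 - 7.5pb = -59 + 4pb, so pb = 125.
Sellers receive ps = 125 + 69 = 194; q' = 1378.5 − 7.5·125 = 441.
Government outlay = subsidy × quantity = 69 × 441 = 30429.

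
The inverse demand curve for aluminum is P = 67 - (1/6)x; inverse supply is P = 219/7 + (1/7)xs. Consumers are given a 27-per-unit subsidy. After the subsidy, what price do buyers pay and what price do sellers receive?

Buyers pay 432/13; sellers receive 783/13

Pre-subsidy: 67 - (1/6)x = 219/7 + (1/7)x gives x* = 1500/13 and P* = 621/13.
With the rebate, buyers effectively pay Pb = Ps − 27, where Ps is the price sellers receive.
On the curves, Pb = 67 - (1/6)x and Ps = 219/7 + (1/7)x; the wedge Ps − Pb = 27 gives 219/7 + (1/7)x − (67 - (1/6)x) = 27, so x' = 2634/13.
Then Pb = 67 − (1/6)·(2634/13) = 432/13 and Ps = 219/7 + (1/7)·(2634/13) = 783/13.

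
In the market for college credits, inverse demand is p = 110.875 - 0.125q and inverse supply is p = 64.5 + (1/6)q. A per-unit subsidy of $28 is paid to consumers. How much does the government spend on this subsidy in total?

Pre-subsidy: 110.875 - 0.125q = 64.5 + (1/6)q gives q* = 159 and p* = 91.
With the rebate, buyers effectively pay pb = ps − 28, where ps is the price sellers receive.
On the curves, pb = 110.875 - 0.125q and ps = 64.5 + (1/6)q; the wedge ps − pb = 28 gives 64.5 + (1/6)q − (110.875 - 0.125q) = 28, so q' = 255.
Then pb = 110.875 − 0.125·255 = 79 and ps = 64.5 + (1/6)·255 = 107.
Government outlay = subsidy × quantity = 28 × 255 = 7140.

Government cost = $7140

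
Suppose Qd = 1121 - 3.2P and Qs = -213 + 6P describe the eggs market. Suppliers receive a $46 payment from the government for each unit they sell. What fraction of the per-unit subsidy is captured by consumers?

Pre-subsidy: 1121 - 3.2P = -213 + 6P gives P* = 145, Q* = 657.
With the subsidy, sellers receive Ps = Pb + 46 for each unit, where Pb is the price buyers pay.
Supply in terms of Pb becomes Qs = -213 + 6(Pb + 46) = 63 + 6Pb. Setting this equal to demand: 1121 - 3.2Pb = 63 + 6Pb, so Pb = 115.
Sellers receive Ps = 115 + 46 = 161; Q' = 1121 − 3.2·115 = 753.
Buyers' price falls by P* − Pb = 145 − 115 = 30; sellers' price rises by Ps − P* = 161 − 145 = 16.
So consumers capture 30/46 = 15/23 of each unit of subsidy.

Consumer share = 15/23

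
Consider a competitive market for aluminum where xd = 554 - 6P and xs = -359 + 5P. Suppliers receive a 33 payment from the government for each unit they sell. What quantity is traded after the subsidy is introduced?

Pre-subsidy: 554 - 6P = -359 + 5P gives P* = 83, x* = 56.
With the subsidy, sellers receive Ps = Pb + 33 for each unit, where Pb is the price buyers pay.
Supply in terms of Pb becomes xs = -359 + 5(Pb + 33) = -194 + 5Pb. Setting this equal to demand: 554 - 6Pb = -194 + 5Pb, so Pb = 68.
Sellers receive Ps = 68 + 33 = 101; x' = 554 − 6·68 = 146.

x' = 146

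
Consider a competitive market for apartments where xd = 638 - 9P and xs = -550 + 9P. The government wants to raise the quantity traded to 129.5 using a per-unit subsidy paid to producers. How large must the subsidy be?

Required subsidy s = 19 per unit

At x = 129.5, invert demand for the buyer price: Pb = (638 − 129.5)/9 = 56.5; invert supply for the seller price: Ps = (129.5 − (-550))/9 = 75.5.
The subsidy must fill the gap: s = Ps − Pb = 75.5 − 56.5 = 19.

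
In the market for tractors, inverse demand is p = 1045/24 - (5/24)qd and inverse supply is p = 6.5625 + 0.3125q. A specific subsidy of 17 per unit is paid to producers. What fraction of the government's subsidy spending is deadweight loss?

DWL / government spending = 408/2591

Pre-subsidy: 1045/24 - (5/24)q = 6.5625 + 0.3125q gives q* = 71 and p* = 28.75.
With the subsidy, sellers receive ps = pb + 17 for each unit, where pb is the price buyers pay.
On the curves, pb = 1045/24 - (5/24)q and ps = 6.5625 + 0.3125q; the wedge ps − pb = 17 gives 6.5625 + 0.3125q − (1045/24 - (5/24)q) = 17, so q' = 103.64.
Then pb = 1045/24 − (5/24)·103.64 = 21.95 and ps = 6.5625 + 0.3125·103.64 = 38.95.
ΔCS = ½(71 + 103.64)(28.75 − 21.95) = 593.776; ΔPS = ½(71 + 103.64)(38.95 − 28.75) = 890.664.
Government spending = 17 × 103.64 = 1761.88.
DWL = ½ × 17 × (103.64 − 71) = 277.44; fraction = 277.44 / 1761.88 = 408/2591.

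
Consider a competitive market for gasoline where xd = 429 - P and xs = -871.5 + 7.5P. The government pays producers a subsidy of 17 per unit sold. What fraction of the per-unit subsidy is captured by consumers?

Pre-subsidy: 429 - P = -871.5 + 7.5P gives P* = 153, x* = 276.
With the subsidy, sellers receive Ps = Pb + 17 for each unit, where Pb is the price buyers pay.
Supply in terms of Pb becomes xs = -871.5 + 7.5(Pb + 17) = -744 + 7.5Pb. Setting this equal to demand: 429 - Pb = -744 + 7.5Pb, so Pb = 138.
Sellers receive Ps = 138 + 17 = 155; x' = 429 − 1·138 = 291.
Buyers' price falls by P* − Pb = 153 − 138 = 15; sellers' price rises by Ps − P* = 155 − 153 = 2.
So consumers capture 15/17 = 15/17 of each unit of subsidy.

Consumer share = 15/17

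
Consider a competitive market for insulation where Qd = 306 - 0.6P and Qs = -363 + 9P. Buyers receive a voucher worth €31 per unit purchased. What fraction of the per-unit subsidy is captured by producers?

Pre-subsidy: 306 - 0.6P = -363 + 9P gives P* = 69.6875, Q* = 264.1875.
With the rebate, buyers effectively pay Pb = Ps − 31, where Ps is the price sellers receive.
Demand in terms of Ps becomes Qd = 306 − 0.6(Ps − 31) = 324.6 - 0.6Ps. Setting this equal to supply: 324.6 - 0.6Ps = -363 + 9Ps, so Ps = 71.625.
Buyers pay Pb = 71.625 − 31 = 40.625; Q' = -363 + 9·71.625 = 281.625.
Buyers' price falls by P* − Pb = 69.6875 − 40.625 = 29.0625; sellers' price rises by Ps − P* = 71.625 − 69.6875 = 1.9375.
So producers capture 1.9375/31 = 0.0625 of each unit of subsidy.

Producer share = 0.0625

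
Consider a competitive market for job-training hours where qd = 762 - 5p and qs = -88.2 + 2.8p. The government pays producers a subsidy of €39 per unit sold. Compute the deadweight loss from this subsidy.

Pre-subsidy: 762 - 5p = -88.2 + 2.8p gives p* = 109, q* = 217.
With the subsidy, sellers receive ps = pb + 39 for each unit, where pb is the price buyers pay.
Supply in terms of pb becomes qs = -88.2 + 2.8(pb + 39) = 21 + 2.8pb. Setting this equal to demand: 762 - 5pb = 21 + 2.8pb, so pb = 95.
Sellers receive ps = 95 + 39 = 134; q' = 762 − 5·95 = 287.
The subsidy expands output by 287 − 217 = 70 past the efficient level; on those units the gap between marginal cost and willingness to pay runs from 0 up to 39.
DWL = ½ × 39 × 70 = 1365.

Deadweight loss = €1365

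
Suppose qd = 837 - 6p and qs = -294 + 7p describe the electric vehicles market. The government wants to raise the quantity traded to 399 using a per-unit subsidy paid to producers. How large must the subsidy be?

Required subsidy s = 26 per unit

At q = 399, invert demand for the buyer price: pb = (837 − 399)/6 = 73; invert supply for the seller price: ps = (399 − (-294))/7 = 99.
The subsidy must fill the gap: s = ps − pb = 99 − 73 = 26.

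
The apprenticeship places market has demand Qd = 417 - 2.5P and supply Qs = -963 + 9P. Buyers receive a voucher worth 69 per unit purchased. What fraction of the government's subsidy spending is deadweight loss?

Pre-subsidy: 417 - 2.5P = -963 + 9P gives P* = 120, Q* = 117.
With the rebate, buyers effectively pay Pb = Ps − 69, where Ps is the price sellers receive.
Demand in terms of Ps becomes Qd = 417 − 2.5(Ps − 69) = 589.5 - 2.5Ps. Setting this equal to supply: 589.5 - 2.5Ps = -963 + 9Ps, so Ps = 135.
Buyers pay Pb = 135 − 69 = 66; Q' = -963 + 9·135 = 252.
ΔCS = ½(117 + 252)(120 − 66) = 9963; ΔPS = ½(117 + 252)(135 − 120) = 2767.5.
Government spending = 69 × 252 = 17388.
DWL = ½ × 69 × (252 − 117) = 4657.5; fraction = 4657.5 / 17388 = 15/56.

DWL / government spending = 15/56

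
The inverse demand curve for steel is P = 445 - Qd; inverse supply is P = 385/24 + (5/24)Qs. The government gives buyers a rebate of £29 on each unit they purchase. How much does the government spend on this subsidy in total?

Pre-subsidy: 445 - Q = 385/24 + (5/24)Q gives Q* = 355 and P* = 90.
With the rebate, buyers effectively pay Pb = Ps − 29, where Ps is the price sellers receive.
On the curves, Pb = 445 - Q and Ps = 385/24 + (5/24)Q; the wedge Ps − Pb = 29 gives 385/24 + (5/24)Q − (445 - Q) = 29, so Q' = 379.
Then Pb = 445 − 1·379 = 66 and Ps = 385/24 + (5/24)·379 = 95.
Government outlay = subsidy × quantity = 29 × 379 = 10991.

Government cost = £10991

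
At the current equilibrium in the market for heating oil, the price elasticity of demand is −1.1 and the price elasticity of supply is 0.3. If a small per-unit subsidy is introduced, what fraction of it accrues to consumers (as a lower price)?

For a small subsidy around the equilibrium, the benefit split depends on the relative slopes, which at a point are proportional to the elasticities.
Buyer share = εs/(εs + |εd|) = 0.3/(0.3 + 1.1) = 3/14; seller share = |εd|/(εs + |εd|) = 11/14.

Consumer share = 3/14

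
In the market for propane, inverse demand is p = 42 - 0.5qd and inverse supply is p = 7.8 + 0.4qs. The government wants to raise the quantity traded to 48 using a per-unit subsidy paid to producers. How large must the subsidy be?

At q = 48, from the demand curve buyers pay pb = 42 − 0.5·48 = 18; from the supply curve sellers need ps = 7.8 + 0.4·48 = 27.
The subsidy must fill the gap: s = ps − pb = 27 − 18 = 9.

Required subsidy s = 9 per unit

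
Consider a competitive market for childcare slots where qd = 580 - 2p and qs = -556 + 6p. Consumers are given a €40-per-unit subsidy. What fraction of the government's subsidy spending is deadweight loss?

DWL / government spending = 15/178

Pre-subsidy: 580 - 2p = -556 + 6p gives p* = 142, q* = 296.
With the rebate, buyers effectively pay pb = ps − 40, where ps is the price sellers receive.
Demand in terms of ps becomes qd = 580 − 2(ps − 40) = 660 - 2ps. Setting this equal to supply: 660 - 2ps = -556 + 6ps, so ps = 152.
Buyers pay pb = 152 − 40 = 112; q' = -556 + 6·152 = 356.
ΔCS = ½(296 + 356)(142 − 112) = 9780; ΔPS = ½(296 + 356)(152 − 142) = 3260.
Government spending = 40 × 356 = 14240.
DWL = ½ × 40 × (356 − 296) = 1200; fraction = 1200 / 14240 = 15/178.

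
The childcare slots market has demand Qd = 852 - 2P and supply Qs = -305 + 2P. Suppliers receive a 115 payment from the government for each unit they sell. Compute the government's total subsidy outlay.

Pre-subsidy: 852 - 2P = -305 + 2P gives P* = 289.25, Q* = 273.5.
With the subsidy, sellers receive Ps = Pb + 115 for each unit, where Pb is the price buyers pay.
Supply in terms of Pb becomes Qs = -305 + 2(Pb + 115) = -75 + 2Pb. Setting this equal to demand: 852 - 2Pb = -75 + 2Pb, so Pb = 231.75.
Sellers receive Ps = 231.75 + 115 = 346.75; Q' = 852 − 2·231.75 = 388.5.
Government outlay = subsidy × quantity = 115 × 388.5 = 44677.5.

Government cost = 44677.5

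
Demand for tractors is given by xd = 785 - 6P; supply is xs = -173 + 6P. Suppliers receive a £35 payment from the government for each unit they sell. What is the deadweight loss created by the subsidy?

Deadweight loss = £1837.5

Pre-subsidy: 785 - 6P = -173 + 6P gives P* = 479/6, x* = 306.
With the subsidy, sellers receive Ps = Pb + 35 for each unit, where Pb is the price buyers pay.
Supply in terms of Pb becomes xs = -173 + 6(Pb + 35) = 37 + 6Pb. Setting this equal to demand: 785 - 6Pb = 37 + 6Pb, so Pb = 187/3.
Sellers receive Ps = 187/3 + 35 = 292/3; x' = 785 − 6·(187/3) = 411.
The subsidy expands output by 411 − 306 = 105 past the efficient level; on those units the gap between marginal cost and willingness to pay runs from 0 up to 35.
DWL = ½ × 35 × 105 = 1837.5.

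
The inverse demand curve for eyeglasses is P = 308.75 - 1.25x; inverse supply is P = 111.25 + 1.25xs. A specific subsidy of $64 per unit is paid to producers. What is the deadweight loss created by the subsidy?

Pre-subsidy: 308.75 - 1.25x = 111.25 + 1.25x gives x* = 79 and P* = 210.
With the subsidy, sellers receive Ps = Pb + 64 for each unit, where Pb is the price buyers pay.
On the curves, Pb = 308.75 - 1.25x and Ps = 111.25 + 1.25x; the wedge Ps − Pb = 64 gives 111.25 + 1.25x − (308.75 - 1.25x) = 64, so x' = 104.6.
Then Pb = 308.75 − 1.25·104.6 = 178 and Ps = 111.25 + 1.25·104.6 = 242.
The subsidy expands output by 104.6 − 79 = 25.6 past the efficient level; on those units the gap between marginal cost and willingness to pay runs from 0 up to 64.
DWL = ½ × 64 × 25.6 = 819.2.

Deadweight loss = $819.2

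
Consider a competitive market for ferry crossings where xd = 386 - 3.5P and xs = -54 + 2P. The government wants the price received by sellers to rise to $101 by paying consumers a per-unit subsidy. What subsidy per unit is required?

Required subsidy s = $33 per unit

At a seller price of 101, quantity supplied is -54 + 2·101 = 148.
Buyers absorb 148 only when they pay Pb with 386 − 3.5·Pb = 148, i.e. Pb = 68.
s = Ps − Pb = 101 − 68 = 33.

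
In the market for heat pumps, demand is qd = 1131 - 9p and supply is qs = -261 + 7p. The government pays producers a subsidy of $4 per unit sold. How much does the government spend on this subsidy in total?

Pre-subsidy: 1131 - 9p = -261 + 7p gives p* = 87, q* = 348.
With the subsidy, sellers receive ps = pb + 4 for each unit, where pb is the price buyers pay.
Supply in terms of pb becomes qs = -261 + 7(pb + 4) = -233 + 7pb. Setting this equal to demand: 1131 - 9pb = -233 + 7pb, so pb = 85.25.
Sellers receive ps = 85.25 + 4 = 89.25; q' = 1131 − 9·85.25 = 363.75.
Government outlay = subsidy × quantity = 4 × 363.75 = 1455.

Government cost = $1455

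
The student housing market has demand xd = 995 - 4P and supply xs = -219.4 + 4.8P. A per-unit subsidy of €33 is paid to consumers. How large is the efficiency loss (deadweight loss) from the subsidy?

Pre-subsidy: 995 - 4P = -219.4 + 4.8P gives P* = 138, x* = 443.
With the rebate, buyers effectively pay Pb = Ps − 33, where Ps is the price sellers receive.
Demand in terms of Ps becomes xd = 995 − 4(Ps − 33) = 1127 - 4Ps. Setting this equal to supply: 1127 - 4Ps = -219.4 + 4.8Ps, so Ps = 153.
Buyers pay Pb = 153 − 33 = 120; x' = -219.4 + 4.8·153 = 515.
The subsidy expands output by 515 − 443 = 72 past the efficient level; on those units the gap between marginal cost and willingness to pay runs from 0 up to 33.
DWL = ½ × 33 × 72 = 1188.

Deadweight loss = €1188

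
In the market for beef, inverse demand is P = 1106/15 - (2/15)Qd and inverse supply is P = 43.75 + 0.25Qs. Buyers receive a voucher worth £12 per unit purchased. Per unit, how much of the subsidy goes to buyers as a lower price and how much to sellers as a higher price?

Buyers gain 96/23 per unit; sellers gain 180/23 per unit

Pre-subsidy: 1106/15 - (2/15)Q = 43.75 + 0.25Q gives Q* = 1799/23 and P* = 1456/23.
With the rebate, buyers effectively pay Pb = Ps − 12, where Ps is the price sellers receive.
On the curves, Pb = 1106/15 - (2/15)Q and Ps = 43.75 + 0.25Q; the wedge Ps − Pb = 12 gives 43.75 + 0.25Q − (1106/15 - (2/15)Q) = 12, so Q' = 2519/23.
Then Pb = 1106/15 − (2/15)·(2519/23) = 1360/23 and Ps = 43.75 + 0.25·(2519/23) = 1636/23.
Buyers' price falls by P* − Pb = 1456/23 − 1360/23 = 96/23; sellers' price rises by Ps − P* = 1636/23 − 1456/23 = 180/23.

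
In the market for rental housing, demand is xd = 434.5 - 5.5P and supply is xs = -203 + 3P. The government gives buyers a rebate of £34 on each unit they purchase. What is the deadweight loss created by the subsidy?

Deadweight loss = £1122

Pre-subsidy: 434.5 - 5.5P = -203 + 3P gives P* = 75, x* = 22.
With the rebate, buyers effectively pay Pb = Ps − 34, where Ps is the price sellers receive.
Demand in terms of Ps becomes xd = 434.5 − 5.5(Ps − 34) = 621.5 - 5.5Ps. Setting this equal to supply: 621.5 - 5.5Ps = -203 + 3Ps, so Ps = 97.
Buyers pay Pb = 97 − 34 = 63; x' = -203 + 3·97 = 88.
The subsidy expands output by 88 − 22 = 66 past the efficient level; on those units the gap between marginal cost and willingness to pay runs from 0 up to 34.
DWL = ½ × 34 × 66 = 1122.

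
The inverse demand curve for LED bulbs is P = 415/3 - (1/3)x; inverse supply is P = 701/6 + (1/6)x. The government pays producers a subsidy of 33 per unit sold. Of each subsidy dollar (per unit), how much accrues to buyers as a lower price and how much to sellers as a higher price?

Pre-subsidy: 415/3 - (1/3)x = 701/6 + (1/6)x gives x* = 43 and P* = 124.
With the subsidy, sellers receive Ps = Pb + 33 for each unit, where Pb is the price buyers pay.
On the curves, Pb = 415/3 - (1/3)x and Ps = 701/6 + (1/6)x; the wedge Ps − Pb = 33 gives 701/6 + (1/6)x − (415/3 - (1/3)x) = 33, so x' = 109.
Then Pb = 415/3 − (1/3)·109 = 102 and Ps = 701/6 + (1/6)·109 = 135.
Buyers' price falls by P* − Pb = 124 − 102 = 22; sellers' price rises by Ps − P* = 135 − 124 = 11.

Buyers gain 22 per unit; sellers gain 11 per unit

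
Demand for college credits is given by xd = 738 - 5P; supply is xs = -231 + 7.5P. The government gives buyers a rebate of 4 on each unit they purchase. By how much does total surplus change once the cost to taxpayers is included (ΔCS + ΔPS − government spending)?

Pre-subsidy: 738 - 5P = -231 + 7.5P gives P* = 77.52, x* = 350.4.
With the rebate, buyers effectively pay Pb = Ps − 4, where Ps is the price sellers receive.
Demand in terms of Ps becomes xd = 738 − 5(Ps − 4) = 758 - 5Ps. Setting this equal to supply: 758 - 5Ps = -231 + 7.5Ps, so Ps = 79.12.
Buyers pay Pb = 79.12 − 4 = 75.12; x' = -231 + 7.5·79.12 = 362.4.
ΔCS = ½(350.4 + 362.4)(77.52 − 75.12) = 855.36; ΔPS = ½(350.4 + 362.4)(79.12 − 77.52) = 570.24.
Government spending = 4 × 362.4 = 1449.6.
Net change = 855.36 + 570.24 − 1449.6 = -24. The loss equals the DWL triangle ½·4·12.

Net change in total surplus = -24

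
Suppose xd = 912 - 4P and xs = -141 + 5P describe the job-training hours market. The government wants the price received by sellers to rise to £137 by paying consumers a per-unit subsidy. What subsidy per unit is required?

At a seller price of 137, quantity supplied is -141 + 5·137 = 544.
Buyers absorb 544 only when they pay Pb with 912 − 4·Pb = 544, i.e. Pb = 92.
s = Ps − Pb = 137 − 92 = 45.

Required subsidy s = £45 per unit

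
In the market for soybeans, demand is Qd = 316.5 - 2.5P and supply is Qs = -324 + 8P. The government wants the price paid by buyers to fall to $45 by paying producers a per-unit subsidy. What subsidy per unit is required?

Required subsidy s = $21 per unit

At a buyer price of 45, quantity demanded is 316.5 − 2.5·45 = 204.
Sellers supply 204 only when they receive Ps with -324 + 8·Ps = 204, i.e. Ps = 66.
s = Ps − Pb = 66 − 45 = 21.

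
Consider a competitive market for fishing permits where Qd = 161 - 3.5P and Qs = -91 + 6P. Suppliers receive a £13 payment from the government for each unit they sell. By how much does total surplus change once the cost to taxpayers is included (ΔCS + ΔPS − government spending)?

Pre-subsidy: 161 - 3.5P = -91 + 6P gives P* = 504/19, Q* = 1295/19.
With the subsidy, sellers receive Ps = Pb + 13 for each unit, where Pb is the price buyers pay.
Supply in terms of Pb becomes Qs = -91 + 6(Pb + 13) = -13 + 6Pb. Setting this equal to demand: 161 - 3.5Pb = -13 + 6Pb, so Pb = 348/19.
Sellers receive Ps = 348/19 + 13 = 595/19; Q' = 161 − 3.5·(348/19) = 1841/19.
ΔCS = ½(1295/19 + 1841/19)(504/19 − 348/19) = 244608/361; ΔPS = ½(1295/19 + 1841/19)(595/19 − 504/19) = 142688/361.
Government spending = 13 × 1841/19 = 23933/19.
Net change = 244608/361 + 142688/361 − 23933/19 = -3549/19. The loss equals the DWL triangle ½·13·546/19.

Net change in total surplus = -3549/19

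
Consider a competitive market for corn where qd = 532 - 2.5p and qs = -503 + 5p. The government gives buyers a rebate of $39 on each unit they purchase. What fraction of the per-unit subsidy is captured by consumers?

Pre-subsidy: 532 - 2.5p = -503 + 5p gives p* = 138, q* = 187.
With the rebate, buyers effectively pay pb = ps − 39, where ps is the price sellers receive.
Demand in terms of ps becomes qd = 532 − 2.5(ps − 39) = 629.5 - 2.5ps. Setting this equal to supply: 629.5 - 2.5ps = -503 + 5ps, so ps = 151.
Buyers pay pb = 151 − 39 = 112; q' = -503 + 5·151 = 252.
Buyers' price falls by p* − pb = 138 − 112 = 26; sellers' price rises by ps − p* = 151 − 138 = 13.
So consumers capture 26/39 = 2/3 of each unit of subsidy.

Consumer share = 2/3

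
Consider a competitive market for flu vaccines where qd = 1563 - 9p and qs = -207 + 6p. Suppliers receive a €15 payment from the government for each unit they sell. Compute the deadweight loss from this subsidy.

Pre-subsidy: 1563 - 9p = -207 + 6p gives p* = 118, q* = 501.
With the subsidy, sellers receive ps = pb + 15 for each unit, where pb is the price buyers pay.
Supply in terms of pb becomes qs = -207 + 6(pb + 15) = -117 + 6pb. Setting this equal to demand: 1563 - 9pb = -117 + 6pb, so pb = 112.
Sellers receive ps = 112 + 15 = 127; q' = 1563 − 9·112 = 555.
The subsidy expands output by 555 − 501 = 54 past the efficient level; on those units the gap between marginal cost and willingness to pay runs from 0 up to 15.
DWL = ½ × 15 × 54 = 405.

Deadweight loss = €405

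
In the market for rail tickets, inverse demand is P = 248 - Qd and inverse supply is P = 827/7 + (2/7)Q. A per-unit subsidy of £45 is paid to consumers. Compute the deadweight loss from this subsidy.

Pre-subsidy: 248 - Q = 827/7 + (2/7)Q gives Q* = 101 and P* = 147.
With the rebate, buyers effectively pay Pb = Ps − 45, where Ps is the price sellers receive.
On the curves, Pb = 248 - Q and Ps = 827/7 + (2/7)Q; the wedge Ps − Pb = 45 gives 827/7 + (2/7)Q − (248 - Q) = 45, so Q' = 136.
Then Pb = 248 − 1·136 = 112 and Ps = 827/7 + (2/7)·136 = 157.
The subsidy expands output by 136 − 101 = 35 past the efficient level; on those units the gap between marginal cost and willingness to pay runs from 0 up to 45.
DWL = ½ × 45 × 35 = 787.5.

Deadweight loss = £787.5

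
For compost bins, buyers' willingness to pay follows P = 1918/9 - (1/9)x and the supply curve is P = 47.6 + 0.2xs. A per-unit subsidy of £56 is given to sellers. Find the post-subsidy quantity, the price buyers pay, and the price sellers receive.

x' = 712; buyers pay £134; sellers receive £190

Pre-subsidy: 1918/9 - (1/9)x = 47.6 + 0.2x gives x* = 532 and P* = 154.
With the subsidy, sellers receive Ps = Pb + 56 for each unit, where Pb is the price buyers pay.
On the curves, Pb = 1918/9 - (1/9)x and Ps = 47.6 + 0.2x; the wedge Ps − Pb = 56 gives 47.6 + 0.2x − (1918/9 - (1/9)x) = 56, so x' = 712.
Then Pb = 1918/9 − (1/9)·712 = 134 and Ps = 47.6 + 0.2·712 = 190.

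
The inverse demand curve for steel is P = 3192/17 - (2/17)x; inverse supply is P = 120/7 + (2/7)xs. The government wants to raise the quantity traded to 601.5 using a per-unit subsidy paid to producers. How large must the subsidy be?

Required subsidy s = 72 per unit

At x = 601.5, from the demand curve buyers pay Pb = 3192/17 − (2/17)·601.5 = 117; from the supply curve sellers need Ps = 120/7 + (2/7)·601.5 = 189.
The subsidy must fill the gap: s = Ps − Pb = 189 − 117 = 72.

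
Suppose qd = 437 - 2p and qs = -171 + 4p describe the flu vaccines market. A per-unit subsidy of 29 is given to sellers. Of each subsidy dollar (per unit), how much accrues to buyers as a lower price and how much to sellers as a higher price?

Pre-subsidy: 437 - 2p = -171 + 4p gives p* = 304/3, q* = 703/3.
With the subsidy, sellers receive ps = pb + 29 for each unit, where pb is the price buyers pay.
Supply in terms of pb becomes qs = -171 + 4(pb + 29) = -55 + 4pb. Setting this equal to demand: 437 - 2pb = -55 + 4pb, so pb = 82.
Sellers receive ps = 82 + 29 = 111; q' = 437 − 2·82 = 273.
Buyers' price falls by p* − pb = 304/3 − 82 = 58/3; sellers' price rises by ps − p* = 111 − 304/3 = 29/3.

Buyers gain 58/3 per unit; sellers gain 29/3 per unit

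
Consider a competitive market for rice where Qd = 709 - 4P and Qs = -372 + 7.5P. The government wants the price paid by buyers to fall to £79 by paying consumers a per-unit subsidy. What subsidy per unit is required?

Required subsidy s = £23 per unit

At a buyer price of 79, quantity demanded is 709 − 4·79 = 393.
Sellers supply 393 only when they receive Ps with -372 + 7.5·Ps = 393, i.e. Ps = 102.
s = Ps − Pb = 102 − 79 = 23.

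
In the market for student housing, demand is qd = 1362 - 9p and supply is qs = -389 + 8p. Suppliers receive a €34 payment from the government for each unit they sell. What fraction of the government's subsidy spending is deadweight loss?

DWL / government spending = 24/193

Pre-subsidy: 1362 - 9p = -389 + 8p gives p* = 103, q* = 435.
With the subsidy, sellers receive ps = pb + 34 for each unit, where pb is the price buyers pay.
Supply in terms of pb becomes qs = -389 + 8(pb + 34) = -117 + 8pb. Setting this equal to demand: 1362 - 9pb = -117 + 8pb, so pb = 87.
Sellers receive ps = 87 + 34 = 121; q' = 1362 − 9·87 = 579.
ΔCS = ½(435 + 579)(103 − 87) = 8112; ΔPS = ½(435 + 579)(121 − 103) = 9126.
Government spending = 34 × 579 = 19686.
DWL = ½ × 34 × (579 − 435) = 2448; fraction = 2448 / 19686 = 24/193.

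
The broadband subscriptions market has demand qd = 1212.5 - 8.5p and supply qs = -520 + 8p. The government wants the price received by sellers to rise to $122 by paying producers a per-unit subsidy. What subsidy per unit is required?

At a seller price of 122, quantity supplied is -520 + 8·122 = 456.
Buyers absorb 456 only when they pay pb with 1212.5 − 8.5·pb = 456, i.e. pb = 89.
s = ps − pb = 122 − 89 = 33.

Required subsidy s = $33 per unit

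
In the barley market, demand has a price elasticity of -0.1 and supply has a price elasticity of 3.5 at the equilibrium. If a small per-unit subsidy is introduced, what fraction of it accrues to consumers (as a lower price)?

For a small subsidy around the equilibrium, the benefit split depends on the relative slopes, which at a point are proportional to the elasticities.
Buyer share = εs/(εs + |εd|) = 3.5/(3.5 + 0.1) = 35/36; seller share = |εd|/(εs + |εd|) = 1/36.

Consumer share = 35/36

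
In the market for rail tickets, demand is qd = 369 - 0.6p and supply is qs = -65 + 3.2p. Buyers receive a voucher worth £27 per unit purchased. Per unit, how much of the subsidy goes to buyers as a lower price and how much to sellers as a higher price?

Pre-subsidy: 369 - 0.6p = -65 + 3.2p gives p* = 2170/19, q* = 5709/19.
With the rebate, buyers effectively pay pb = ps − 27, where ps is the price sellers receive.
Demand in terms of ps becomes qd = 369 − 0.6(ps − 27) = 385.2 - 0.6ps. Setting this equal to supply: 385.2 - 0.6ps = -65 + 3.2ps, so ps = 2251/19.
Buyers pay pb = 2251/19 − 27 = 1738/19; q' = -65 + 3.2·(2251/19) = 29841/95.
Buyers' price falls by p* − pb = 2170/19 − 1738/19 = 432/19; sellers' price rises by ps − p* = 2251/19 − 2170/19 = 81/19.

Buyers gain 432/19 per unit; sellers gain 81/19 per unit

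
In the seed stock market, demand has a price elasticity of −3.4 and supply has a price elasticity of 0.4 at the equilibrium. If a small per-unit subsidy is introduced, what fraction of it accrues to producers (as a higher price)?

For a small subsidy around the equilibrium, the benefit split depends on the relative slopes, which at a point are proportional to the elasticities.
Buyer share = εs/(εs + |εd|) = 0.4/(0.4 + 3.4) = 2/19; seller share = |εd|/(εs + |εd|) = 17/19.
So producers capture 17/19 of the subsidy.

Producer share = 17/19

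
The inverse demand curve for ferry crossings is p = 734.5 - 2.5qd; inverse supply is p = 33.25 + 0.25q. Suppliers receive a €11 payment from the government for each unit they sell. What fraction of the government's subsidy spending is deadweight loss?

DWL / government spending = 2/259

Pre-subsidy: 734.5 - 2.5q = 33.25 + 0.25q gives q* = 255 and p* = 97.
With the subsidy, sellers receive ps = pb + 11 for each unit, where pb is the price buyers pay.
On the curves, pb = 734.5 - 2.5q and ps = 33.25 + 0.25q; the wedge ps − pb = 11 gives 33.25 + 0.25q − (734.5 - 2.5q) = 11, so q' = 259.
Then pb = 734.5 − 2.5·259 = 87 and ps = 33.25 + 0.25·259 = 98.
ΔCS = ½(255 + 259)(97 − 87) = 2570; ΔPS = ½(255 + 259)(98 − 97) = 257.
Government spending = 11 × 259 = 2849.
DWL = ½ × 11 × (259 − 255) = 22; fraction = 22 / 2849 = 2/259.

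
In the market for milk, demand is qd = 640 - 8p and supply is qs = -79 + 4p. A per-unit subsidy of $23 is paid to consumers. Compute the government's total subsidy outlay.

Government cost = $5106

Pre-subsidy: 640 - 8p = -79 + 4p gives p* = 719/12, q* = 482/3.
With the rebate, buyers effectively pay pb = ps − 23, where ps is the price sellers receive.
Demand in terms of ps becomes qd = 640 − 8(ps − 23) = 824 - 8ps. Setting this equal to supply: 824 - 8ps = -79 + 4ps, so ps = 75.25.
Buyers pay pb = 75.25 − 23 = 52.25; q' = -79 + 4·75.25 = 222.
Government outlay = subsidy × quantity = 23 × 222 = 5106.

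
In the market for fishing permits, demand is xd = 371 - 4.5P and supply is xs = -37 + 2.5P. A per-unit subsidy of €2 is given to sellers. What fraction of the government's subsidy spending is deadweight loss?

Pre-subsidy: 371 - 4.5P = -37 + 2.5P gives P* = 408/7, x* = 761/7.
With the subsidy, sellers receive Ps = Pb + 2 for each unit, where Pb is the price buyers pay.
Supply in terms of Pb becomes xs = -37 + 2.5(Pb + 2) = -32 + 2.5Pb. Setting this equal to demand: 371 - 4.5Pb = -32 + 2.5Pb, so Pb = 403/7.
Sellers receive Ps = 403/7 + 2 = 417/7; x' = 371 − 4.5·(403/7) = 1567/14.
ΔCS = ½(761/7 + 1567/14)(408/7 − 403/7) = 15445/196; ΔPS = ½(761/7 + 1567/14)(417/7 − 408/7) = 27801/196.
Government spending = 2 × 1567/14 = 1567/7.
DWL = ½ × 2 × (1567/14 − 761/7) = 45/14; fraction = (45/14) / (1567/7) = 45/3134.

DWL / government spending = 45/3134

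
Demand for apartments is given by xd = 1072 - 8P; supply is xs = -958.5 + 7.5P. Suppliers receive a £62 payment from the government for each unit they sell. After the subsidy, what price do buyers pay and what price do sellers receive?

Pre-subsidy: 1072 - 8P = -958.5 + 7.5P gives P* = 131, x* = 24.
With the subsidy, sellers receive Ps = Pb + 62 for each unit, where Pb is the price buyers pay.
Supply in terms of Pb becomes xs = -958.5 + 7.5(Pb + 62) = -493.5 + 7.5Pb. Setting this equal to demand: 1072 - 8Pb = -493.5 + 7.5Pb, so Pb = 101.
Sellers receive Ps = 101 + 62 = 163; x' = 1072 − 8·101 = 264.

Buyers pay £101; sellers receive £163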